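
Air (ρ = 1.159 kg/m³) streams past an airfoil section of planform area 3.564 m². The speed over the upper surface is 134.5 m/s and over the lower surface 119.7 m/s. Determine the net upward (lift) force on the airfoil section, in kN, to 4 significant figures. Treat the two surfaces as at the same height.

With equal heights on the two surfaces, Bernoulli gives P_lower − P_upper = ½ρ(v_upper² − v_lower²).
ΔP = ½·1.159·(134.5² − 119.7²) = 2180 Pa.
Lift = ΔP · A = 2180 × 3.564 = 7770 N.

F ≈ 7.770 kN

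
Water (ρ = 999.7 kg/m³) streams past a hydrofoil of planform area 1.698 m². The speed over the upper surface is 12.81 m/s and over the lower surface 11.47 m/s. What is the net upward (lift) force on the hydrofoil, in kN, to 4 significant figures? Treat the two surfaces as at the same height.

With equal heights on the two surfaces, Bernoulli gives P_lower − P_upper = ½ρ(v_upper² − v_lower²).
ΔP = ½·999.7·(12.81² − 11.47²) = 16260 Pa.
Lift = ΔP · A = 16260 × 1.698 = 27610 N.

F ≈ 27.61 kN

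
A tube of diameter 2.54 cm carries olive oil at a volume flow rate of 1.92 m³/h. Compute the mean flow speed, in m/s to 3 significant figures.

Q = 1.92 m³/h = 0.000533 m³/s.
v = Q/A = 0.000533 / 0.000507 = 1.05 m/s.

v ≈ 1.05 m/s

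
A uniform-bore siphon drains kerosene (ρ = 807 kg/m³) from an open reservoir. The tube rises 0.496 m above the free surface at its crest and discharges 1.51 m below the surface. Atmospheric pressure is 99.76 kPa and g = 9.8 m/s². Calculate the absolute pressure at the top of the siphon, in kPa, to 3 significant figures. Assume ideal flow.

From the surface to the outlet (both open to atmosphere, surface at rest): v = √(2g·h_out) = √(2·9.8·1.51) = 5.44 m/s.
With constant cross-section the crest speed equals v; applying Bernoulli from the surface up to the crest, P_top = P_atm − ½ρv² − ρg·h_top.
P_top = 99760 − ½·807·5.44² − 807·9.8·0.496 = 83900 Pa.

P_top ≈ 83.9 kPa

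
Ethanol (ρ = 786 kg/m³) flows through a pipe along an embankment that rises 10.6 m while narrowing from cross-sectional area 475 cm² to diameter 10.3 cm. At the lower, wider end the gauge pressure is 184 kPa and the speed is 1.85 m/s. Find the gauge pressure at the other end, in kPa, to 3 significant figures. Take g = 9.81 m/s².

P₂ = 59.9 kPa

Mass conservation (A₁v₁ = A₂v₂) gives v₂ = 1.85 × 475/83.3 = 10.5 m/s.
Applying Bernoulli between the two ends and solving for P₂: P₂ = P₁ + ½ρ(v₁² − v₂²) − ρgΔh.
P₂ = 184000 + ½·786·(1.85² − 10.5²) − 786·9.81·(+10.6) = 184000 + (-42400) − (81700) = 59900 Pa.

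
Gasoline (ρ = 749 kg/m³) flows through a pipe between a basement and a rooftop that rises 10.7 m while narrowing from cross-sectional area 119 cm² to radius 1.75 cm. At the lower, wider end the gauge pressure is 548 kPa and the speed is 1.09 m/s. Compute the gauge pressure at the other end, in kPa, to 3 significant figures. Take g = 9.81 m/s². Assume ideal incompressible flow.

Mass conservation (A₁v₁ = A₂v₂) gives v₂ = 1.09 × 119/9.62 = 13.5 m/s.
Energy conservation along the streamline gives P₂ = P₁ − ½ρ(v₂² − v₁²) − ρg(h₂ − h₁).
P₂ = 548000 + ½·749·(1.09² − 13.5²) − 749·9.81·(+10.7) = 548000 + (-67600) − (78600) = 402000 Pa.

P₂ = 402 kPa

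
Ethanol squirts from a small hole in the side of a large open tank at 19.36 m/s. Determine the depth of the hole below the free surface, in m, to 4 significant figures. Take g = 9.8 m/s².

h = 19.12 m

Torricelli: v = √(2gh), so h = v²/(2g).
h = 19.36²/(2·9.8) = 374.8/19.60 = 19.12 m.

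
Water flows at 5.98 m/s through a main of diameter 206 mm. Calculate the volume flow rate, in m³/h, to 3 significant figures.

Q ≈ 718 m³/h

Q = A·v = 0.0333 m² × 5.98 m/s = 0.199 m³/s.
Converting: 0.199 m³/s × 3600 = 718 m³/h.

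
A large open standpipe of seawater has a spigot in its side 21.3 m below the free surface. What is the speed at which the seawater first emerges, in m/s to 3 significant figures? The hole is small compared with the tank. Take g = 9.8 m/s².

v = 20.4 m/s

Torricelli's result v = √(2gh) gives v = √(2·9.8·21.3) = 20.4 m/s.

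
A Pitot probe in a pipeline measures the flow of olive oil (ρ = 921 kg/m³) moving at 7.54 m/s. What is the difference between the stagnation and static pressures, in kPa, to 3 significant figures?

The dynamic pressure equals the rise in static pressure at the stagnation point: ΔP = ½ρv².
ΔP = ½·921·7.54² = 26200 Pa.

26.2 kPa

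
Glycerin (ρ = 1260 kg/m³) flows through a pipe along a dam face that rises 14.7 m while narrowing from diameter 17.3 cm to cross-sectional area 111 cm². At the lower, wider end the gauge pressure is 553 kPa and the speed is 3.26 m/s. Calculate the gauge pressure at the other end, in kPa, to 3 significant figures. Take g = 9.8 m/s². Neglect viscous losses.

The volume flow rate is constant, so v₂ = (A₁/A₂)v₁ = (235/111)·3.26 = 6.90 m/s.
Applying Bernoulli between the two ends and solving for P₂: P₂ = P₁ + ½ρ(v₁² − v₂²) − ρgΔh.
P₂ = 553000 + ½·1260·(3.26² − 6.90²) − 1260·9.8·(+14.7) = 553000 + (-23300) − (182000) = 348000 Pa.

P₂ = 348 kPa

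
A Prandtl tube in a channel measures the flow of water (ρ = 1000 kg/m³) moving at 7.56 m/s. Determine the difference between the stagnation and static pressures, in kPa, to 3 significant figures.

ΔP ≈ 28.6 kPa

At the stagnation point the flow is brought to rest, so Bernoulli gives P_stag − P_static = ½ρv².
ΔP = ½·1000·7.56² = 28600 Pa.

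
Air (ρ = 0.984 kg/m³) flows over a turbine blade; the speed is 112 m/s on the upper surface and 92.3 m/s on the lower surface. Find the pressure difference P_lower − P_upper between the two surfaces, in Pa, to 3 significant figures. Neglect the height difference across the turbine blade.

1980 Pa

Bernoulli (same height): P_lower − P_upper = ½ρ(v_upper² − v_lower²).
ΔP = ½·0.984·(112² − 92.3²) = 1980 Pa.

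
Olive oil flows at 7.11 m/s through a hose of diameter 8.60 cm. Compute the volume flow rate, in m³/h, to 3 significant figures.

Q ≈ 149 m³/h

Q = A·v = 0.00581 m² × 7.11 m/s = 0.0413 m³/s.
Converting: 0.0413 m³/s × 3600 = 149 m³/h.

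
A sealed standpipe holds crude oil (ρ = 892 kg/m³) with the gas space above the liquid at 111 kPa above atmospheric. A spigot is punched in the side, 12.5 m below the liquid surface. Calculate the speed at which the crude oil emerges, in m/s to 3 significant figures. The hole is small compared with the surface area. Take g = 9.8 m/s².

Take point 1 at the surface (v₁ ≈ 0) and point 2 at the hole (at atmospheric pressure). Bernoulli: P₁ + ρg h = P_atm + ½ρv₂².
With P₁ − P_atm = 111000 Pa, v₂ = √(2gh + 2ΔP/ρ) = √(2·9.8·12.5 + 2·111000/892) = 22.2 m/s.

v ≈ 22.2 m/s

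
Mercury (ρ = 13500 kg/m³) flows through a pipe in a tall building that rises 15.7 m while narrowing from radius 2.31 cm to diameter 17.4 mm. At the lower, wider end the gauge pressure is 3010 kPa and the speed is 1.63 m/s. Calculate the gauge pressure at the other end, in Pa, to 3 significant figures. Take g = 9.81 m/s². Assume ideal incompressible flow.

Mass conservation (A₁v₁ = A₂v₂) gives v₂ = 1.63 × 16.8/2.38 = 11.5 m/s.
Bernoulli: P₁ + ½ρv₁² + ρg h₁ = P₂ + ½ρv₂² + ρg h₂, so P₂ = P₁ + ½ρ(v₁² − v₂²) − ρg(h₂ − h₁).
P₂ = 3010000 + ½·13500·(1.63² − 11.5²) − 13500·9.81·(+15.7) = 3010000 + (-873000) − (2080000) = 57400 Pa.

P₂ = 57400 Pa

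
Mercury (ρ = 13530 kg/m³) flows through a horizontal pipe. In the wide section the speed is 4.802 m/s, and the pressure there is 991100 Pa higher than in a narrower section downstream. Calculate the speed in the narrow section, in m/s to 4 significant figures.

Horizontal Bernoulli: P₁ + ½ρv₁² = P₂ + ½ρv₂², so v₂² = v₁² + 2(P₁ − P₂)/ρ.
v₂ = √(4.802² + 2·991100/13530) = √(23.06 + 146.5) = 13.02 m/s.

v₂ ≈ 13.02 m/s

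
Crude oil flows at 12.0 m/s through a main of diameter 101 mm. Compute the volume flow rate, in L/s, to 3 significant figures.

Q = 96.1 L/s

Q = A·v = 0.00801 m² × 12.0 m/s = 0.0961 m³/s.
Converting: 0.0961 m³/s × 1000 = 96.1 L/s.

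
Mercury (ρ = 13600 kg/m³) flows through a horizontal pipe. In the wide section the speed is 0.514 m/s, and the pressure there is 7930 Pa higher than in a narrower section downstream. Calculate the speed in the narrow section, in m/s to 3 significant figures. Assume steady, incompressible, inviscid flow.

v₂ ≈ 1.20 m/s

Horizontal Bernoulli: P₁ + ½ρv₁² = P₂ + ½ρv₂², so v₂² = v₁² + 2(P₁ − P₂)/ρ.
v₂ = √(0.514² + 2·7930/13600) = √(0.264 + 1.17) = 1.20 m/s.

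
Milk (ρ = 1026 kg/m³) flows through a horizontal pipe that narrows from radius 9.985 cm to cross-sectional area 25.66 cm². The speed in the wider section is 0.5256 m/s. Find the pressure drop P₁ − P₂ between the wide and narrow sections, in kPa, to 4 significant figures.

ΔP ≈ 20.97 kPa

The volume flow rate is constant, so v₂ = (A₁/A₂)v₁ = (313.2/25.66)·0.5256 = 6.416 m/s.
Along the horizontal streamline, P + ½ρv² is constant.
P₁ − P₂ = ½·1026·(6.416² − 0.5256²) = ½·1026·40.89 = 20970 Pa.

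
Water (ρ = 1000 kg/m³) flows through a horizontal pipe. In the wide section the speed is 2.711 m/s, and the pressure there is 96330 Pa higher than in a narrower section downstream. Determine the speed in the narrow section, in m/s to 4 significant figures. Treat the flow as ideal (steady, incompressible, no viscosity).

v₂ = 14.14 m/s

Along the level pipe P + ½ρv² is conserved, hence v₂² = v₁² + 2(P₁ − P₂)/ρ.
v₂ = √(2.711² + 2·96330/1000) = √(7.350 + 192.7) = 14.14 m/s.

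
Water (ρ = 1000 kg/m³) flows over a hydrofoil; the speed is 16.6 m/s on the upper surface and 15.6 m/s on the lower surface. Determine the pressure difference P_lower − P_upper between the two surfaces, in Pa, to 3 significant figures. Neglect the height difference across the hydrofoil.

16100 Pa

Bernoulli (same height): P_lower − P_upper = ½ρ(v_upper² − v_lower²).
ΔP = ½·1000·(16.6² − 15.6²) = 16100 Pa.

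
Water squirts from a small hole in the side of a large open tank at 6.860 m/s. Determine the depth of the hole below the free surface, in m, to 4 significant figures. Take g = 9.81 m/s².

For a small hole in a large open tank, ½v² = gh, giving h = v²/(2g).
h = 6.860²/(2·9.81) = 47.06/19.62 = 2.399 m.

h ≈ 2.399 m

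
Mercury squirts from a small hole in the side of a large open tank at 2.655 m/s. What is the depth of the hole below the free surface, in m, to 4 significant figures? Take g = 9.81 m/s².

h ≈ 0.3593 m

Torricelli: v = √(2gh), so h = v²/(2g).
h = 2.655²/(2·9.81) = 7.049/19.62 = 0.3593 m.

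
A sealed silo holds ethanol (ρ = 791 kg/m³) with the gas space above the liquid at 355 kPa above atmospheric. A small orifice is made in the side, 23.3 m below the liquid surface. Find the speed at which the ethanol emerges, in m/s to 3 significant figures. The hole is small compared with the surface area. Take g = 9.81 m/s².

Take point 1 at the surface (v₁ ≈ 0) and point 2 at the hole (at atmospheric pressure). Bernoulli: P₁ + ρg h = P_atm + ½ρv₂².
With P₁ − P_atm = 355000 Pa, v₂ = √(2gh + 2ΔP/ρ) = √(2·9.81·23.3 + 2·355000/791) = 36.8 m/s.

36.8 m/s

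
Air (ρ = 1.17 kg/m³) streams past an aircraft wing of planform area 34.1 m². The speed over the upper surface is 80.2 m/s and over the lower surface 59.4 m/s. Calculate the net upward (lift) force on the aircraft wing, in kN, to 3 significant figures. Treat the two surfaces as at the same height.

From P + ½ρv² = const at equal height, P_low − P_up = ½ρ(v_up² − v_low²).
ΔP = ½·1.17·(80.2² − 59.4²) = 1700 Pa.
Lift = ΔP · A = 1700 × 34.1 = 57900 N.

F ≈ 57.9 kN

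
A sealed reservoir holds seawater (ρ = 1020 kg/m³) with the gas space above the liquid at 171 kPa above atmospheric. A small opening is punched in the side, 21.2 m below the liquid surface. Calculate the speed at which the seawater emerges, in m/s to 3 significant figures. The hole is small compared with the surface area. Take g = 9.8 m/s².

Take point 1 at the surface (v₁ ≈ 0) and point 2 at the hole (at atmospheric pressure). Bernoulli: P₁ + ρg h = P_atm + ½ρv₂².
With P₁ − P_atm = 171000 Pa, v₂ = √(2gh + 2ΔP/ρ) = √(2·9.8·21.2 + 2·171000/1020) = 27.4 m/s.

v = 27.4 m/s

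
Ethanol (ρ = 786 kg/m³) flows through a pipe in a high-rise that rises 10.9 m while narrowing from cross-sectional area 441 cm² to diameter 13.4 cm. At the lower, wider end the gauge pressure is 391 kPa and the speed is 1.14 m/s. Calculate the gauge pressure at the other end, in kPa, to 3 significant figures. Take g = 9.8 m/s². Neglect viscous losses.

Mass conservation (A₁v₁ = A₂v₂) gives v₂ = 1.14 × 441/141 = 3.56 m/s.
Bernoulli: P₁ + ½ρv₁² + ρg h₁ = P₂ + ½ρv₂² + ρg h₂, so P₂ = P₁ + ½ρ(v₁² − v₂²) − ρg(h₂ − h₁).
P₂ = 391000 + ½·786·(1.14² − 3.56²) − 786·9.8·(+10.9) = 391000 + (-4480) − (84000) = 303000 Pa.

P₂ = 303 kPa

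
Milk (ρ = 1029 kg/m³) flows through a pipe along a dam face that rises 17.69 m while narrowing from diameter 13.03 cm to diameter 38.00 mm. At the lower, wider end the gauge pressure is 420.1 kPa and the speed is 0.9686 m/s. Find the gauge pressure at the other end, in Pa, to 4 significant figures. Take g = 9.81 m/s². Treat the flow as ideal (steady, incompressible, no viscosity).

Continuity gives A₁v₁ = A₂v₂, so v₂ = (133.3 cm²)/(11.34 cm²) × 0.9686 m/s = 11.39 m/s.
Energy conservation along the streamline gives P₂ = P₁ − ½ρ(v₂² − v₁²) − ρg(h₂ − h₁).
P₂ = 420100 + ½·1029·(0.9686² − 11.39²) − 1029·9.81·(+17.69) = 420100 + (-66250) − (178600) = 175300 Pa.

P₂ = 175300 Pa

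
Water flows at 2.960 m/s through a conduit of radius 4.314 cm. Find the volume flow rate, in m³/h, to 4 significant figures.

Q = A·v = 0.005847 m² × 2.960 m/s = 0.01731 m³/s.
Converting: 0.01731 m³/s × 3600 = 62.30 m³/h.

62.30 m³/h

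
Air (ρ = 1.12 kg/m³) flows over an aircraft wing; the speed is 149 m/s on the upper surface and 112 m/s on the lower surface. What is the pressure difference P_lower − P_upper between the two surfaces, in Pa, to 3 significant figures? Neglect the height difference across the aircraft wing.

ΔP = 5410 Pa

Bernoulli (same height): P_lower − P_upper = ½ρ(v_upper² − v_lower²).
ΔP = ½·1.12·(149² − 112²) = 5410 Pa.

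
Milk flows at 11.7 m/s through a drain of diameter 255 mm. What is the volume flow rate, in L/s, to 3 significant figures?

Q ≈ 598 L/s

Q = A·v = 0.0511 m² × 11.7 m/s = 0.598 m³/s.
Converting: 0.598 m³/s × 1000 = 598 L/s.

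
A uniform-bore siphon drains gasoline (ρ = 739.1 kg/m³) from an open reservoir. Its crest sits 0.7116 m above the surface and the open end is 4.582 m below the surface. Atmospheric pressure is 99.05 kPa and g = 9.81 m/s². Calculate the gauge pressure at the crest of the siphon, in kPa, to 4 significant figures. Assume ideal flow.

From the surface to the outlet (both open to atmosphere, surface at rest): v = √(2g·h_out) = √(2·9.81·4.582) = 9.481 m/s.
Continuity keeps v the same throughout the tube; from surface to crest, P_atm + 0 = P_top + ½ρv² + ρg·h_top.
P_top = 99050 − ½·739.1·9.481² − 739.1·9.81·0.7116 = 60670 Pa. So P_gauge = P_top − P_atm = -38380 Pa.

P_gauge ≈ -38.38 kPa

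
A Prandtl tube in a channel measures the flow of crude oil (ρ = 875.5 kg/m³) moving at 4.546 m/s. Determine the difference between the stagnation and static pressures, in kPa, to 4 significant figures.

ΔP ≈ 9.047 kPa

At the stagnation point the flow is brought to rest, so Bernoulli gives P_stag − P_static = ½ρv².
ΔP = ½·875.5·4.546² = 9047 Pa.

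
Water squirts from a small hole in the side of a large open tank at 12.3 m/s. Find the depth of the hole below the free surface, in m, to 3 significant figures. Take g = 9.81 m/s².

For a small hole in a large open tank, ½v² = gh, giving h = v²/(2g).
h = 12.3²/(2·9.81) = 151/19.62 = 7.71 m.

7.71 m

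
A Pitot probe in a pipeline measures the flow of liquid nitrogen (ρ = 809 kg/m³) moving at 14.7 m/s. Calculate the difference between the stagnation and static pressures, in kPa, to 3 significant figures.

87.4 kPa

At the stagnation point the flow is brought to rest, so Bernoulli gives P_stag − P_static = ½ρv².
ΔP = ½·809·14.7² = 87400 Pa.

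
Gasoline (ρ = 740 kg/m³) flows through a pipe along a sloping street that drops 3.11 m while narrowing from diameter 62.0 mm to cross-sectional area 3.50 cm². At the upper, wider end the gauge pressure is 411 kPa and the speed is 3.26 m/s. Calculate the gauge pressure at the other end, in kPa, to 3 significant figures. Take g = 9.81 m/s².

Mass conservation (A₁v₁ = A₂v₂) gives v₂ = 3.26 × 30.2/3.50 = 28.1 m/s.
Applying Bernoulli between the two ends and solving for P₂: P₂ = P₁ + ½ρ(v₁² − v₂²) − ρgΔh.
P₂ = 411000 + ½·740·(3.26² − 28.1²) − 740·9.81·(−3.11) = 411000 + (-289000) − (-22600) = 145000 Pa.

P₂ ≈ 145 kPa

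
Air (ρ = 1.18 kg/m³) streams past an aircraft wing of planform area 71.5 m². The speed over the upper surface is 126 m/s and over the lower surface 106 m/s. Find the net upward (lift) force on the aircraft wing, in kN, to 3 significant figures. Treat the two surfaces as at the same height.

F ≈ 196 kN

The faster flow above has the lower pressure; Bernoulli (same height) gives ΔP = ½ρ(v_up² − v_low²).
ΔP = ½·1.18·(126² − 106²) = 2740 Pa.
Lift = ΔP · A = 2740 × 71.5 = 196000 N.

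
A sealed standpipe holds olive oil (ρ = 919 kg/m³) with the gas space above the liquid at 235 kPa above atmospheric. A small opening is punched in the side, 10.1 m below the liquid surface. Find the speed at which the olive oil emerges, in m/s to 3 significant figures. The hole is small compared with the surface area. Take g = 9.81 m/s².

v ≈ 26.6 m/s

Take point 1 at the surface (v₁ ≈ 0) and point 2 at the hole (at atmospheric pressure). Bernoulli: P₁ + ρg h = P_atm + ½ρv₂².
With P₁ − P_atm = 235000 Pa, v₂ = √(2gh + 2ΔP/ρ) = √(2·9.81·10.1 + 2·235000/919) = 26.6 m/s.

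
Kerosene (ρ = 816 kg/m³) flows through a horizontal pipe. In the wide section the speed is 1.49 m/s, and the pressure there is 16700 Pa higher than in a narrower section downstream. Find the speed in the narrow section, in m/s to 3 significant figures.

Horizontal Bernoulli: P₁ + ½ρv₁² = P₂ + ½ρv₂², so v₂² = v₁² + 2(P₁ − P₂)/ρ.
v₂ = √(1.49² + 2·16700/816) = √(2.22 + 40.9) = 6.57 m/s.

v₂ ≈ 6.57 m/s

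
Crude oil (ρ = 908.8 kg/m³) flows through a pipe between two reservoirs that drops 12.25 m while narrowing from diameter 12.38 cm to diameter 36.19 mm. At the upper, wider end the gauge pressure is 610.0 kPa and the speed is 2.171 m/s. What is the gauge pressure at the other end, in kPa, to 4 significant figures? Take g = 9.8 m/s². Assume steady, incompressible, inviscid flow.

Continuity gives A₁v₁ = A₂v₂, so v₂ = (120.4 cm²)/(10.29 cm²) × 2.171 m/s = 25.41 m/s.
Energy conservation along the streamline gives P₂ = P₁ − ½ρ(v₂² − v₁²) − ρg(h₂ − h₁).
P₂ = 610000 + ½·908.8·(2.171² − 25.41²) − 908.8·9.8·(−12.25) = 610000 + (-291100) − (-109100) = 428000 Pa.

P₂ ≈ 428.0 kPa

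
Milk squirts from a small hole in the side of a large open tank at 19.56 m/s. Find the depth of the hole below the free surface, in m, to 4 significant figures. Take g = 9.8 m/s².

h ≈ 19.52 m

Torricelli: v = √(2gh), so h = v²/(2g).
h = 19.56²/(2·9.8) = 382.6/19.60 = 19.52 m.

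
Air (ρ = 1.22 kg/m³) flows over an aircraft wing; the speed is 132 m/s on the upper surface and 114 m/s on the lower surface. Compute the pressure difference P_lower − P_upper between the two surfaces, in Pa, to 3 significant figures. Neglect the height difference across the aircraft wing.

The pressure is lower where the speed is higher: ΔP = ½ρ(v_up² − v_low²).
ΔP = ½·1.22·(132² − 114²) = 2700 Pa.

ΔP ≈ 2700 Pa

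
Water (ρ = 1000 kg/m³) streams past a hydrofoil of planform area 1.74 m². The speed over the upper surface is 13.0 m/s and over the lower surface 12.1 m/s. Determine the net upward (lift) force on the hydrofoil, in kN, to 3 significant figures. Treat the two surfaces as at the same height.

The faster flow above has the lower pressure; Bernoulli (same height) gives ΔP = ½ρ(v_up² − v_low²).
ΔP = ½·1000·(13.0² − 12.1²) = 11300 Pa.
Lift = ΔP · A = 11300 × 1.74 = 19700 N.

F ≈ 19.7 kN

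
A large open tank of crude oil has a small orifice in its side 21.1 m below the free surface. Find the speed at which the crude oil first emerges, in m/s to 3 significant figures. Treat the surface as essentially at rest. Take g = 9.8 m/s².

With the surface at rest and both surface and jet at atmospheric pressure, Bernoulli gives ρg h = ½ρv², so v = √(2gh) = √(2·9.8·21.1) = 20.3 m/s.

v ≈ 20.3 m/s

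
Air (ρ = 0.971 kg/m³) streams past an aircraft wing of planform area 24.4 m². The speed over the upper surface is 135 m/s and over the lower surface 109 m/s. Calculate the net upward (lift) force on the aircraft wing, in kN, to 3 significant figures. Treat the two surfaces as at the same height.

From P + ½ρv² = const at equal height, P_low − P_up = ½ρ(v_up² − v_low²).
ΔP = ½·0.971·(135² − 109²) = 3080 Pa.
Lift = ΔP · A = 3080 × 24.4 = 75200 N.

F = 75.2 kN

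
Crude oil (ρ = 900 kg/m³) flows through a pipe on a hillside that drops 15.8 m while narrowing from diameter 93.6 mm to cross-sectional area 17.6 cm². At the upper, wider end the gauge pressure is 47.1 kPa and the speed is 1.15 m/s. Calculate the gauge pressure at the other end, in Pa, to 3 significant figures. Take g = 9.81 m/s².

Continuity gives A₁v₁ = A₂v₂, so v₂ = (68.8 cm²)/(17.6 cm²) × 1.15 m/s = 4.50 m/s.
Applying Bernoulli between the two ends and solving for P₂: P₂ = P₁ + ½ρ(v₁² − v₂²) − ρgΔh.
P₂ = 47100 + ½·900·(1.15² − 4.50²) − 900·9.81·(−15.8) = 47100 + (-8500) − (-139000) = 178000 Pa.

P₂ ≈ 178000 Pa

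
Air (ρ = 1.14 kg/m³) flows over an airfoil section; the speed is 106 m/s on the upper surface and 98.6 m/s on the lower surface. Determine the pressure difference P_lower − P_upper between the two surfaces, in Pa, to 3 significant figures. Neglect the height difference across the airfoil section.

863 Pa

With negligible Δh, P + ½ρv² is constant, so P_low − P_up = ½ρ(v_up² − v_low²).
ΔP = ½·1.14·(106² − 98.6²) = 863 Pa.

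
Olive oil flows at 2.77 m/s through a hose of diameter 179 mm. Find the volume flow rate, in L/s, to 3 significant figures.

69.7 L/s

Q = A·v = 0.0252 m² × 2.77 m/s = 0.0697 m³/s.
Converting: 0.0697 m³/s × 1000 = 69.7 L/s.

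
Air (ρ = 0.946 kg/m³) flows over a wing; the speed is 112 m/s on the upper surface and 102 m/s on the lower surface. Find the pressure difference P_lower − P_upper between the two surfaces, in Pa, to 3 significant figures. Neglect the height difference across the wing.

Bernoulli (same height): P_lower − P_upper = ½ρ(v_upper² − v_lower²).
ΔP = ½·0.946·(112² − 102²) = 1010 Pa.

ΔP ≈ 1010 Pa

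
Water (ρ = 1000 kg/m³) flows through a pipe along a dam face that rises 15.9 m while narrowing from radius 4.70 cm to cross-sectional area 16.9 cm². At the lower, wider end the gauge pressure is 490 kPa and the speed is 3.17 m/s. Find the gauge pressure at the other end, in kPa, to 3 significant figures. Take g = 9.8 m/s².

P₂ = 254 kPa

Mass conservation (A₁v₁ = A₂v₂) gives v₂ = 3.17 × 69.4/16.9 = 13.0 m/s.
Bernoulli: P₁ + ½ρv₁² + ρg h₁ = P₂ + ½ρv₂² + ρg h₂, so P₂ = P₁ + ½ρ(v₁² − v₂²) − ρg(h₂ − h₁).
P₂ = 490000 + ½·1000·(3.17² − 13.0²) − 1000·9.8·(+15.9) = 490000 + (-79700) − (156000) = 254000 Pa.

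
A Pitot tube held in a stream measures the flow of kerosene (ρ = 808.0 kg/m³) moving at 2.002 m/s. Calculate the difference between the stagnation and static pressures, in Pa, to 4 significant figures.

Bernoulli between the free stream and the stagnation point: ½ρv² = P_stag − P_static.
ΔP = ½·808.0·2.002² = 1619 Pa.

ΔP ≈ 1619 Pa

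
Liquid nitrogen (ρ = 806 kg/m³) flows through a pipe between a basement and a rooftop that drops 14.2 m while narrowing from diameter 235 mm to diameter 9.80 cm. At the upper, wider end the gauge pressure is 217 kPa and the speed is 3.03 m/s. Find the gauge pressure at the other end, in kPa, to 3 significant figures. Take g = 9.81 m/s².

P₂ ≈ 211 kPa

The volume flow rate is constant, so v₂ = (A₁/A₂)v₁ = (434/75.4)·3.03 = 17.4 m/s.
Bernoulli: P₁ + ½ρv₁² + ρg h₁ = P₂ + ½ρv₂² + ρg h₂, so P₂ = P₁ + ½ρ(v₁² − v₂²) − ρg(h₂ − h₁).
P₂ = 217000 + ½·806·(3.03² − 17.4²) − 806·9.81·(−14.2) = 217000 + (-119000) − (-112000) = 211000 Pa.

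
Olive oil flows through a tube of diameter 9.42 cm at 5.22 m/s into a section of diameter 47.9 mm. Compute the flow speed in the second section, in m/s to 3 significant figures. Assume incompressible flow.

v₂ ≈ 20.2 m/s

Mass conservation (A₁v₁ = A₂v₂) gives v₂ = 5.22 × 69.7/18.0 = 20.2 m/s.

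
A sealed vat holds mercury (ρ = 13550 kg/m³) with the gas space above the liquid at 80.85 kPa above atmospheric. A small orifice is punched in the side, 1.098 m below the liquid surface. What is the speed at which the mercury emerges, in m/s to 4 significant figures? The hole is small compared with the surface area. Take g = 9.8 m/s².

5.784 m/s

Take point 1 at the surface (v₁ ≈ 0) and point 2 at the hole (at atmospheric pressure). Bernoulli: P₁ + ρg h = P_atm + ½ρv₂².
With P₁ − P_atm = 80850 Pa, v₂ = √(2gh + 2ΔP/ρ) = √(2·9.8·1.098 + 2·80850/13550) = 5.784 m/s.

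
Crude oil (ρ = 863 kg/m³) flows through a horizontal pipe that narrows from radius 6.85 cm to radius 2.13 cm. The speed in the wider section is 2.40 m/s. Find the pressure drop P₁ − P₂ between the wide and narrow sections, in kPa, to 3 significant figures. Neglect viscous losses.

By continuity, v₂ = v₁·A₁/A₂ = 2.40·(147/14.3) = 24.8 m/s.
Along the horizontal streamline, P + ½ρv² is constant.
P₁ − P₂ = ½·863·(24.8² − 2.40²) = ½·863·610 = 263000 Pa.

ΔP ≈ 263 kPa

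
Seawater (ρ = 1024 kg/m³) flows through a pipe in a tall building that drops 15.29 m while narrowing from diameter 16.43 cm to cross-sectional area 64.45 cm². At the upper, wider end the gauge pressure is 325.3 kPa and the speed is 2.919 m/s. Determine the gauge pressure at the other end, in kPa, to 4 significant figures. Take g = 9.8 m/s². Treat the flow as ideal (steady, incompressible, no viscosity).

P₂ ≈ 435.9 kPa

Mass conservation (A₁v₁ = A₂v₂) gives v₂ = 2.919 × 212.0/64.45 = 9.602 m/s.
Energy conservation along the streamline gives P₂ = P₁ − ½ρ(v₂² − v₁²) − ρg(h₂ − h₁).
P₂ = 325300 + ½·1024·(2.919² − 9.602²) − 1024·9.8·(−15.29) = 325300 + (-42850) − (-153400) = 435900 Pa.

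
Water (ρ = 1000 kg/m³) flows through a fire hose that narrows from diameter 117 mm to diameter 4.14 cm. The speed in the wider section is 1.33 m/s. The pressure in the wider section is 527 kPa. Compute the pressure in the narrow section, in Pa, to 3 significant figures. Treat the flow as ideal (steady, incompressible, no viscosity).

471000 Pa

Mass conservation (A₁v₁ = A₂v₂) gives v₂ = 1.33 × 108/13.5 = 10.6 m/s.
Bernoulli (h₁ = h₂): P₁ − P₂ = ½ρ(v₂² − v₁²).
P₂ = P₁ − ½ρ(v₂² − v₁²) = 527000 − ½·1000·(10.6² − 1.33²) = 527000 − 55500 = 471000 Pa.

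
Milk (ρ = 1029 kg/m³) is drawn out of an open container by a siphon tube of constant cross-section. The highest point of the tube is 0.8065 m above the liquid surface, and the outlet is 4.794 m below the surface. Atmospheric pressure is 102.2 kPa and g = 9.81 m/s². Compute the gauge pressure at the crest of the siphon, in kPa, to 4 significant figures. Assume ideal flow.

P_gauge ≈ -56.53 kPa

From the surface to the outlet (both open to atmosphere, surface at rest): v = √(2g·h_out) = √(2·9.81·4.794) = 9.698 m/s.
With constant cross-section the crest speed equals v; applying Bernoulli from the surface up to the crest, P_top = P_atm − ½ρv² − ρg·h_top.
P_top = 102200 − ½·1029·9.698² − 1029·9.81·0.8065 = 45670 Pa. So P_gauge = P_top − P_atm = -56530 Pa.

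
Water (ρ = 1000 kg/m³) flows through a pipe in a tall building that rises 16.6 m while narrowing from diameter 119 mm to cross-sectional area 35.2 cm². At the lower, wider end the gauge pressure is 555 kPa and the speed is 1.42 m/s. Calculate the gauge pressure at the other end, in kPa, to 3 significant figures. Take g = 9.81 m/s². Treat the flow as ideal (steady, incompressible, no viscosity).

By continuity, v₂ = v₁·A₁/A₂ = 1.42·(111/35.2) = 4.49 m/s.
Bernoulli: P₁ + ½ρv₁² + ρg h₁ = P₂ + ½ρv₂² + ρg h₂, so P₂ = P₁ + ½ρ(v₁² − v₂²) − ρg(h₂ − h₁).
P₂ = 555000 + ½·1000·(1.42² − 4.49²) − 1000·9.81·(+16.6) = 555000 + (-9060) − (163000) = 383000 Pa.

P₂ = 383 kPa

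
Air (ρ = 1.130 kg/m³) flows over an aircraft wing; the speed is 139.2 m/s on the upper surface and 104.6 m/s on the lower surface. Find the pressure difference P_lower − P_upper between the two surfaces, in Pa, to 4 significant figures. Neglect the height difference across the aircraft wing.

Bernoulli (same height): P_lower − P_upper = ½ρ(v_upper² − v_lower²).
ΔP = ½·1.130·(139.2² − 104.6²) = 4766 Pa.

ΔP ≈ 4766 Pa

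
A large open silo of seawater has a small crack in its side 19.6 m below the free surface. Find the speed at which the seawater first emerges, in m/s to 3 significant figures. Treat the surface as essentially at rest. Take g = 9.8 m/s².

Torricelli's result v = √(2gh) gives v = √(2·9.8·19.6) = 19.6 m/s.

v ≈ 19.6 m/s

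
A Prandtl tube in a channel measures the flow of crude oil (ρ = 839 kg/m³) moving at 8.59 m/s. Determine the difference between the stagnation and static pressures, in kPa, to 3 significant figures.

Bernoulli between the free stream and the stagnation point: ½ρv² = P_stag − P_static.
ΔP = ½·839·8.59² = 31000 Pa.

ΔP ≈ 31.0 kPa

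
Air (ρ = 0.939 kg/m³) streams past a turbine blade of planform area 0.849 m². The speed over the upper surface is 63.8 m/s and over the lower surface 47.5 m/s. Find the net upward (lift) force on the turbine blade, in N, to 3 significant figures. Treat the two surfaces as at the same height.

With equal heights on the two surfaces, Bernoulli gives P_lower − P_upper = ½ρ(v_upper² − v_lower²).
ΔP = ½·0.939·(63.8² − 47.5²) = 852 Pa.
Lift = ΔP · A = 852 × 0.849 = 723 N.

F = 723 N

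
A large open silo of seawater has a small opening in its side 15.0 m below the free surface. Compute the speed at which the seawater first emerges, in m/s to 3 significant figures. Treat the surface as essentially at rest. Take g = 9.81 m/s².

With the surface at rest and both surface and jet at atmospheric pressure, Bernoulli gives ρg h = ½ρv², so v = √(2gh) = √(2·9.81·15.0) = 17.2 m/s.

v = 17.2 m/s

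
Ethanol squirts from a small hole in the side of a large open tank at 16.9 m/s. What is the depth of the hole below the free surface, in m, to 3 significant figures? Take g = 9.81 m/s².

For a small hole in a large open tank, ½v² = gh, giving h = v²/(2g).
h = 16.9²/(2·9.81) = 286/19.62 = 14.6 m.

h ≈ 14.6 m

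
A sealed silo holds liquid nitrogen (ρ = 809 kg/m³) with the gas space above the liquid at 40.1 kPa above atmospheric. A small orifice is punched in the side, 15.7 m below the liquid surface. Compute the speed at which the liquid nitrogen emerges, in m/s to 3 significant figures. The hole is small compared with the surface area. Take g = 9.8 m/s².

20.2 m/s

Take point 1 at the surface (v₁ ≈ 0) and point 2 at the hole (at atmospheric pressure). Bernoulli: P₁ + ρg h = P_atm + ½ρv₂².
With P₁ − P_atm = 40100 Pa, v₂ = √(2gh + 2ΔP/ρ) = √(2·9.8·15.7 + 2·40100/809) = 20.2 m/s.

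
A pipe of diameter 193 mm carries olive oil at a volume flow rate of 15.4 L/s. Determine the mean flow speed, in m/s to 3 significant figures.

v ≈ 0.526 m/s

Q = 15.4 L/s = 0.0154 m³/s.
v = Q/A = 0.0154 / 0.0293 = 0.526 m/s.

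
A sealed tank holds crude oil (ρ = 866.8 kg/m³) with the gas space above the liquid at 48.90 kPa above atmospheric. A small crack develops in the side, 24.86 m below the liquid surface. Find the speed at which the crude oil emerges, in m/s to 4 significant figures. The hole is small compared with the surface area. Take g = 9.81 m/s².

Take point 1 at the surface (v₁ ≈ 0) and point 2 at the hole (at atmospheric pressure). Bernoulli: P₁ + ρg h = P_atm + ½ρv₂².
With P₁ − P_atm = 48900 Pa, v₂ = √(2gh + 2ΔP/ρ) = √(2·9.81·24.86 + 2·48900/866.8) = 24.51 m/s.

v = 24.51 m/s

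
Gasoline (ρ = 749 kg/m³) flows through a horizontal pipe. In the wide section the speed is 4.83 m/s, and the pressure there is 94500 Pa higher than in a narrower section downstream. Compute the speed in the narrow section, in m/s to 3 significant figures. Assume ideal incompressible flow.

v₂ ≈ 16.6 m/s

Along the level pipe P + ½ρv² is conserved, hence v₂² = v₁² + 2(P₁ − P₂)/ρ.
v₂ = √(4.83² + 2·94500/749) = √(23.3 + 252) = 16.6 m/s.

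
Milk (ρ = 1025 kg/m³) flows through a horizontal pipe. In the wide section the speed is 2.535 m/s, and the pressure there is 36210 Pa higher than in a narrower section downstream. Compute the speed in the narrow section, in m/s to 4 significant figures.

Along the level pipe P + ½ρv² is conserved, hence v₂² = v₁² + 2(P₁ − P₂)/ρ.
v₂ = √(2.535² + 2·36210/1025) = √(6.426 + 70.65) = 8.780 m/s.

v₂ ≈ 8.780 m/s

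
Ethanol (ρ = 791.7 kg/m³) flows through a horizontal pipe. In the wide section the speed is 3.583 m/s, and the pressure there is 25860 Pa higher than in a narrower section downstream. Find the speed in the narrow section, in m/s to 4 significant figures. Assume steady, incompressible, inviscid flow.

With h₁ = h₂, rearranging Bernoulli gives v₂ = √(v₁² + 2ΔP/ρ).
v₂ = √(3.583² + 2·25860/791.7) = √(12.84 + 65.33) = 8.841 m/s.

v₂ = 8.841 m/s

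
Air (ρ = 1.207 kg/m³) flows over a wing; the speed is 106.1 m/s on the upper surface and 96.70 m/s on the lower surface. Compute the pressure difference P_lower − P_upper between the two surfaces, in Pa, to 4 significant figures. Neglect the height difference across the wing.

ΔP = 1150 Pa

With negligible Δh, P + ½ρv² is constant, so P_low − P_up = ½ρ(v_up² − v_low²).
ΔP = ½·1.207·(106.1² − 96.70²) = 1150 Pa.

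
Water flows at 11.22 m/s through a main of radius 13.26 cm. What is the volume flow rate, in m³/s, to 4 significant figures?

Q ≈ 0.6198 m³/s

Q = A·v = 0.05524 m² × 11.22 m/s = 0.6198 m³/s.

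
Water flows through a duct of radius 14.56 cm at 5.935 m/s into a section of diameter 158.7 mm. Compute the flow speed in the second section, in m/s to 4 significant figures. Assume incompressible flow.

v₂ ≈ 19.98 m/s

Continuity gives A₁v₁ = A₂v₂, so v₂ = (666.0 cm²)/(197.8 cm²) × 5.935 m/s = 19.98 m/s.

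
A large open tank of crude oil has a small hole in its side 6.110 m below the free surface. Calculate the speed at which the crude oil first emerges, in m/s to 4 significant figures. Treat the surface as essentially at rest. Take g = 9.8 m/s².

Torricelli's result v = √(2gh) gives v = √(2·9.8·6.110) = 10.94 m/s.

v = 10.94 m/s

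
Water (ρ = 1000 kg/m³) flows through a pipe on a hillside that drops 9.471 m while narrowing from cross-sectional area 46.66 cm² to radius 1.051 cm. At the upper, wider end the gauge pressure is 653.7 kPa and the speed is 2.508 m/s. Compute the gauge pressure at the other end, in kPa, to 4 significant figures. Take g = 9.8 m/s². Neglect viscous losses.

Mass conservation (A₁v₁ = A₂v₂) gives v₂ = 2.508 × 46.66/3.470 = 33.72 m/s.
Applying Bernoulli between the two ends and solving for P₂: P₂ = P₁ + ½ρ(v₁² − v₂²) − ρgΔh.
P₂ = 653700 + ½·1000·(2.508² − 33.72²) − 1000·9.8·(−9.471) = 653700 + (-565500) − (-92820) = 181100 Pa.

P₂ ≈ 181.1 kPa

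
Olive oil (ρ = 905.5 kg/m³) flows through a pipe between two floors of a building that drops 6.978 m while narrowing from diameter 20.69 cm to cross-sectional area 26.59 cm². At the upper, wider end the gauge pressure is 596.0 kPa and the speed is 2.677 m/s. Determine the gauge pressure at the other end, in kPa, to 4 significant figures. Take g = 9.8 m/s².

P₂ = 142.4 kPa

By continuity, v₂ = v₁·A₁/A₂ = 2.677·(336.2/26.59) = 33.85 m/s.
Bernoulli: P₁ + ½ρv₁² + ρg h₁ = P₂ + ½ρv₂² + ρg h₂, so P₂ = P₁ + ½ρ(v₁² − v₂²) − ρg(h₂ − h₁).
P₂ = 596000 + ½·905.5·(2.677² − 33.85²) − 905.5·9.8·(−6.978) = 596000 + (-515500) − (-61920) = 142400 Pa.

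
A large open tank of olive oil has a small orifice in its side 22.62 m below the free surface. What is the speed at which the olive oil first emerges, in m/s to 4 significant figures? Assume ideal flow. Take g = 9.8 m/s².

21.06 m/s

With the surface at rest and both surface and jet at atmospheric pressure, Bernoulli gives ρg h = ½ρv², so v = √(2gh) = √(2·9.8·22.62) = 21.06 m/s.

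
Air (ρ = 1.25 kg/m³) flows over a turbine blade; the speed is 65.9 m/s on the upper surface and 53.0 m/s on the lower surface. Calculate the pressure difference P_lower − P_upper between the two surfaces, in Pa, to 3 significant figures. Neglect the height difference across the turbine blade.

Bernoulli (same height): P_lower − P_upper = ½ρ(v_upper² − v_lower²).
ΔP = ½·1.25·(65.9² − 53.0²) = 959 Pa.

959 Pa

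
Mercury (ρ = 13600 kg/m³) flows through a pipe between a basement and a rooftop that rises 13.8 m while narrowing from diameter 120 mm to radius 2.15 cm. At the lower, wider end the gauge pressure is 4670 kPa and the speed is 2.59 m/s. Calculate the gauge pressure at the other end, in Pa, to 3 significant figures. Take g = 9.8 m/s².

P₂ ≈ 110000 Pa

By continuity, v₂ = v₁·A₁/A₂ = 2.59·(113/14.5) = 20.2 m/s.
Bernoulli: P₁ + ½ρv₁² + ρg h₁ = P₂ + ½ρv₂² + ρg h₂, so P₂ = P₁ + ½ρ(v₁² − v₂²) − ρg(h₂ − h₁).
P₂ = 4670000 + ½·13600·(2.59² − 20.2²) − 13600·9.8·(+13.8) = 4670000 + (-2720000) − (1840000) = 110000 Pa.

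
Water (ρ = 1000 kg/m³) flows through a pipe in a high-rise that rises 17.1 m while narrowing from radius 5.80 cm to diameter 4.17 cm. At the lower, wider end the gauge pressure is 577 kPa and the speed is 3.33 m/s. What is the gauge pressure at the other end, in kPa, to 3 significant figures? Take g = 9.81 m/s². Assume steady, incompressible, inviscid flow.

P₂ = 82.8 kPa

Continuity gives A₁v₁ = A₂v₂, so v₂ = (106 cm²)/(13.7 cm²) × 3.33 m/s = 25.8 m/s.
Bernoulli: P₁ + ½ρv₁² + ρg h₁ = P₂ + ½ρv₂² + ρg h₂, so P₂ = P₁ + ½ρ(v₁² − v₂²) − ρg(h₂ − h₁).
P₂ = 577000 + ½·1000·(3.33² − 25.8²) − 1000·9.81·(+17.1) = 577000 + (-326000) − (168000) = 82800 Pa.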